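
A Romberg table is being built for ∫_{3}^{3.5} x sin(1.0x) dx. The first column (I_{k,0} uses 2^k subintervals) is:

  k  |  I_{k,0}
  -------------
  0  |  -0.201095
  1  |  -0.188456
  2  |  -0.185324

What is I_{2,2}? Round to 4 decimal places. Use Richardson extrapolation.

-0.1843

I_{1,1} = -0.188456 + (-0.188456 − (-0.201095))/3 = -0.184243
I_{2,1} = -0.185324 + (-0.185324 − (-0.188456))/3 = -0.184280
I_{2,2} = -0.184280 + (-0.184280 − (-0.184243))/15 = -0.184282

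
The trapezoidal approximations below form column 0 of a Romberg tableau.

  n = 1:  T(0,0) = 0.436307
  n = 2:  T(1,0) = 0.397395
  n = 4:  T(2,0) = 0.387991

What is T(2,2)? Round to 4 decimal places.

Richardson extrapolation on the trapezoidal column (denominator 4−1=3):
T(1,1) = (4·0.397395 − 0.436307) / 3 = 0.384424
T(2,1) = (4·0.387991 − 0.397395) / 3 = 0.384856
T(2,2) = (16·0.384856 − 0.384424) / 15 = 0.384885
(Column j=1 coincides with Simpson's rule on the same nodes.)

0.3849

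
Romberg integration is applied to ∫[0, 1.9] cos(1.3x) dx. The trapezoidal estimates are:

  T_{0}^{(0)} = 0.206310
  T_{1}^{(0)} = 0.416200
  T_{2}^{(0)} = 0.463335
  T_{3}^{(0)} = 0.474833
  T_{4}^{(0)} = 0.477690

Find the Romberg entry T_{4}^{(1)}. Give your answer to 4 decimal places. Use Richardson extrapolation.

Richardson extrapolation on the trapezoidal column (denominator 4−1=3):
T_{4}^{(1)} = 0.477690 + (0.477690 − 0.474833)/3 = 0.478642

0.4786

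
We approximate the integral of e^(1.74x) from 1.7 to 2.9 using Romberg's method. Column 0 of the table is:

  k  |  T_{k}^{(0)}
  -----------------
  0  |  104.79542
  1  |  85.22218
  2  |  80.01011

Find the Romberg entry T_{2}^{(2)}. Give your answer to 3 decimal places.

Richardson extrapolation on the trapezoidal column (denominator 4−1=3):
T_{1}^{(1)} = (4·85.22218 − 104.79542) / 3 = 78.69777
T_{2}^{(1)} = 80.01011 + (80.01011 − 85.22218)/3 = 78.27275
T_{2}^{(2)} = 78.27275 + (78.27275 − 78.69777)/15 = 78.24442
(Column j=1 coincides with Simpson's rule on the same nodes.)

78.244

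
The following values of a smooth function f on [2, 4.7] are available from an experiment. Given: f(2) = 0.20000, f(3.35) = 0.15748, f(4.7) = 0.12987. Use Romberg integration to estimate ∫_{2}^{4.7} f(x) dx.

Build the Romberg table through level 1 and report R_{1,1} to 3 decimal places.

R_{0,0} (trapezoid, 1 panel, h=2.7000): 0.44532
R_{1,0} (trapezoid, 2 panels, h=1.3500): 0.43526
R_{1,1} = 0.43526 + (0.43526 − 0.44532)/3 = 0.43191

0.432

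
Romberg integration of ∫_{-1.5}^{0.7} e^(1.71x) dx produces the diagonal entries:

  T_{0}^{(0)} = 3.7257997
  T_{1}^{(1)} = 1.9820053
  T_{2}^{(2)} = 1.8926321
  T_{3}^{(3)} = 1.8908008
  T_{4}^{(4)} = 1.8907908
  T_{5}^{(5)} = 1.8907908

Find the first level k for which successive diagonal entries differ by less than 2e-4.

k = 4

|T_{1}^{(1)} − T_{0}^{(0)}| = 1.7437944 ≥ 2e-4
|T_{2}^{(2)} − T_{1}^{(1)}| = 0.0893732 ≥ 2e-4
|T_{3}^{(3)} − T_{2}^{(2)}| = 0.0018313 ≥ 2e-4
|T_{4}^{(4)} − T_{3}^{(3)}| = 0.0000100 < 2e-4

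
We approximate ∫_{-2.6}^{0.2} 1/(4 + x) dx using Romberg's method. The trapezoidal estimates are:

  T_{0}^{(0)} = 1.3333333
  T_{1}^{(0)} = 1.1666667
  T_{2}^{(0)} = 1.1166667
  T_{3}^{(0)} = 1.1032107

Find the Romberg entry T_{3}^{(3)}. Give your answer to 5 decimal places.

1.09863

T_{1}^{(1)} = (4·1.1666667 − 1.3333333) / 3 = 1.1111112
T_{2}^{(1)} = 1.1166667 + (1.1166667 − 1.1666667)/3 = 1.1000000
T_{3}^{(1)} = 1.1032107 + (1.1032107 − 1.1166667)/3 = 1.0987254
T_{2}^{(2)} = (16·1.1000000 − 1.1111112) / 15 = 1.0992593
T_{3}^{(2)} = 1.0987254 + (1.0987254 − 1.1000000)/15 = 1.0986404
T_{3}^{(3)} = 1.0986404 + (1.0986404 − 1.0992593)/63 = 1.0986306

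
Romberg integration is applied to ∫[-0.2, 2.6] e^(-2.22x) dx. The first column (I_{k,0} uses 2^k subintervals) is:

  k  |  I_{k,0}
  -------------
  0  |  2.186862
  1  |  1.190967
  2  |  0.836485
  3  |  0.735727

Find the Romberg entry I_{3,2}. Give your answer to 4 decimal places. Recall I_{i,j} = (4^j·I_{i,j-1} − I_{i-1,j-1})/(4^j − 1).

Richardson extrapolation on the trapezoidal column (denominator 4−1=3):
I_{2,1} = (4·0.836485 − 1.190967) / 3 = 0.718324
I_{3,1} = (4·0.735727 − 0.836485) / 3 = 0.702141
I_{3,2} = 0.702141 + (0.702141 − 0.718324)/15 = 0.701062

0.7011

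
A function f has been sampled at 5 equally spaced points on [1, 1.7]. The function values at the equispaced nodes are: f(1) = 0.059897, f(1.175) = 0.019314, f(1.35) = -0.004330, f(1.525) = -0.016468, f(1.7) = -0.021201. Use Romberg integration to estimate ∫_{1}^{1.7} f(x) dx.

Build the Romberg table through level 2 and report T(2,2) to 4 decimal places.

T(0,0) (trapezoid, 1 panel, h=0.7000): 0.013544
T(1,0) (trapezoid, 2 panels, h=0.3500): 0.005256
T(2,0) (trapezoid, 4 panels, h=0.1750): 0.003126
T(1,1) = 0.005256 + (0.005256 − 0.013544)/3 = 0.002493
T(2,1) = 0.003126 + (0.003126 − 0.005256)/3 = 0.002416
T(2,2) = 0.002416 + (0.002416 − 0.002493)/15 = 0.002411

0.0024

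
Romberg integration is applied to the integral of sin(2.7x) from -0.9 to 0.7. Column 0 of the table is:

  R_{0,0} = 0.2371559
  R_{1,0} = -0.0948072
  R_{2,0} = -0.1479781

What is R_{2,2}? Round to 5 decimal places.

-0.16305

R_{1,1} = -0.0948072 + (-0.0948072 − 0.2371559)/3 = -0.2054616
R_{2,1} = (4·(-0.1479781) − (-0.0948072)) / 3 = -0.1657017
R_{2,2} = (16·(-0.1657017) − (-0.2054616)) / 15 = -0.1630510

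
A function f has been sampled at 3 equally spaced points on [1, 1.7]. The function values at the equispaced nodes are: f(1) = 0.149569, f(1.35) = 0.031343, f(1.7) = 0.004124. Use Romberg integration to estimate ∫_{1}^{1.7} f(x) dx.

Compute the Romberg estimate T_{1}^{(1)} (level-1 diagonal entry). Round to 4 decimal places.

T_{0}^{(0)} (trapezoid, 1 panel, h=0.7000): 0.053793
T_{1}^{(0)} (trapezoid, 2 panels, h=0.3500): 0.037866
T_{1}^{(1)} = 0.037866 + (0.037866 − 0.053793)/3 = 0.032557

0.0326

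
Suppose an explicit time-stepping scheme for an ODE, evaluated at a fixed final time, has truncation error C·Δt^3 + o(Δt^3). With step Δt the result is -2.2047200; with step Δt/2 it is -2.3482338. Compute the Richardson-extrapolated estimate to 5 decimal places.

-2.36874

The leading error scales as Δt^3; refining by a factor of 2 reduces it by 2^3 = 8.
Extrapolated value = (8·A(Δt/2) − A(Δt)) / (8 − 1)
= (8·(-2.3482338) − (-2.2047200)) / 7
= -16.5811504 / 7 = -2.3687358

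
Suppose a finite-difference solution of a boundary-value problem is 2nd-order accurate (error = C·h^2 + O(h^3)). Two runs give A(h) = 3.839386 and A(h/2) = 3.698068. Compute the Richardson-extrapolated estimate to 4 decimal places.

3.6510

The leading error scales as h^2; refining by a factor of 2 reduces it by 2^2 = 4.
Extrapolated value = (4·A(h/2) − A(h)) / (4 − 1)
= (4·3.698068 − 3.839386) / 3
= 10.952886 / 3 = 3.650962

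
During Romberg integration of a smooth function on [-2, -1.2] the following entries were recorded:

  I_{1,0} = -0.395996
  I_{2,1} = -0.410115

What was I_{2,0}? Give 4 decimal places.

-0.4066

From I_{2,1} = (4·I_{2,0} − I_{1,0})/3, solve for I_{2,0}:
4·I_{2,0} = 3·(-0.410115) + (-0.395996) = -1.626341
I_{2,0} = -0.406585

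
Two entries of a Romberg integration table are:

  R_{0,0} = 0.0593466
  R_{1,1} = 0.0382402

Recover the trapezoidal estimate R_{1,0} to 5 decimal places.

0.04352

From R_{1,1} = (4·R_{1,0} − R_{0,0})/3, solve for R_{1,0}:
4·R_{1,0} = 3·0.0382402 + 0.0593466 = 0.1740672
R_{1,0} = 0.0435168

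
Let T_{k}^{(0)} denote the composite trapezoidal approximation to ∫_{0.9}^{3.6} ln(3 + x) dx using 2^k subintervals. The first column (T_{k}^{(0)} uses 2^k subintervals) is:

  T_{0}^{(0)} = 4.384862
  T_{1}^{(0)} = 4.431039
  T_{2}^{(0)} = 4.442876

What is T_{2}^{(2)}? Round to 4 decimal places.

Richardson extrapolation on the trapezoidal column (denominator 4−1=3):
T_{1}^{(1)} = (4·4.431039 − 4.384862) / 3 = 4.446431
T_{2}^{(1)} = 4.442876 + (4.442876 − 4.431039)/3 = 4.446822
T_{2}^{(2)} = 4.446822 + (4.446822 − 4.446431)/15 = 4.446848

4.4468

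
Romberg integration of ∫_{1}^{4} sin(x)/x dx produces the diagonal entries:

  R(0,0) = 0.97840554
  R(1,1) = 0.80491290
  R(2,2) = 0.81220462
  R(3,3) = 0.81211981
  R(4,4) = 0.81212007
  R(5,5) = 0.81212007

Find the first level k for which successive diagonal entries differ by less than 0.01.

|R(1,1) − R(0,0)| = 0.17349264 ≥ 0.01
|R(2,2) − R(1,1)| = 0.00729172 < 0.01

k = 2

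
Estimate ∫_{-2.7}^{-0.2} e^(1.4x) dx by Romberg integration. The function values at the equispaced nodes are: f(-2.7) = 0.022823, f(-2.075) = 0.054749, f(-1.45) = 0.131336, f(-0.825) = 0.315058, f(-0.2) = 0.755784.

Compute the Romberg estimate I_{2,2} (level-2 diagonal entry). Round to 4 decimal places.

0.5239

I_{0,0} (trapezoid, 1 panel, h=2.5000): 0.973259
I_{1,0} (trapezoid, 2 panels, h=1.2500): 0.650799
I_{2,0} (trapezoid, 4 panels, h=0.6250): 0.556529
I_{1,1} = 0.650799 + (0.650799 − 0.973259)/3 = 0.543312
I_{2,1} = 0.556529 + (0.556529 − 0.650799)/3 = 0.525106
I_{2,2} = 0.525106 + (0.525106 − 0.543312)/15 = 0.523892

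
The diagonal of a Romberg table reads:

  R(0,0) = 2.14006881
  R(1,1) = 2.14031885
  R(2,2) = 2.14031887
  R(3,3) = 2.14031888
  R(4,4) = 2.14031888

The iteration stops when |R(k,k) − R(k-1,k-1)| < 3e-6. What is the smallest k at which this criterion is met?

|R(1,1) − R(0,0)| = 0.00025004 ≥ 3e-6
|R(2,2) − R(1,1)| = 0.00000002 < 3e-6

k = 2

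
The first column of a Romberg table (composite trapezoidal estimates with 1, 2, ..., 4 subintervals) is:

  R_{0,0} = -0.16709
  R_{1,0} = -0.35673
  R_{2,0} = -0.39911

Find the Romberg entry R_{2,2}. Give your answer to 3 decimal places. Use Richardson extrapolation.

-0.413

Richardson extrapolation on the trapezoidal column (denominator 4−1=3):
R_{1,1} = -0.35673 + (-0.35673 − (-0.16709))/3 = -0.41994
R_{2,1} = -0.39911 + (-0.39911 − (-0.35673))/3 = -0.41324
R_{2,2} = (16·(-0.41324) − (-0.41994)) / 15 = -0.41279
(Column j=1 coincides with Simpson's rule on the same nodes.)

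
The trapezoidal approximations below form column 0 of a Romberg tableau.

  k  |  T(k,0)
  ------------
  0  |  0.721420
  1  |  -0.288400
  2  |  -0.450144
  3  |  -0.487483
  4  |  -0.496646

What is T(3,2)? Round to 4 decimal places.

-0.4997

T(2,1) = (4·(-0.450144) − (-0.288400)) / 3 = -0.504059
T(3,1) = -0.487483 + (-0.487483 − (-0.450144))/3 = -0.499929
T(3,2) = (16·(-0.499929) − (-0.504059)) / 15 = -0.499654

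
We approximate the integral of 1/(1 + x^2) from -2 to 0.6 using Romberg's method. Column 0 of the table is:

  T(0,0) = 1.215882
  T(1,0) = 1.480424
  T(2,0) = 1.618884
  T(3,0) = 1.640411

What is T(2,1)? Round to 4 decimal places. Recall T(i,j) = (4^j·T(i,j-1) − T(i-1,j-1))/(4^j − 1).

1.6650

T(2,1) = 1.618884 + (1.618884 − 1.480424)/3 = 1.665037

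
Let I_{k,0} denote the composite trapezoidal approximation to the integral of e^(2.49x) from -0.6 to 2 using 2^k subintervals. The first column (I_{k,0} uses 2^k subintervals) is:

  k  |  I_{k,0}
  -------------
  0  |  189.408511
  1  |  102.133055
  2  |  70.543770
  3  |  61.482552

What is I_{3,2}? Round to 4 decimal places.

Richardson extrapolation on the trapezoidal column (denominator 4−1=3):
I_{2,1} = (4·70.543770 − 102.133055) / 3 = 60.014008
I_{3,1} = (4·61.482552 − 70.543770) / 3 = 58.462146
I_{3,2} = 58.462146 + (58.462146 − 60.014008)/15 = 58.358689
(Column j=1 coincides with Simpson's rule on the same nodes.)

58.3587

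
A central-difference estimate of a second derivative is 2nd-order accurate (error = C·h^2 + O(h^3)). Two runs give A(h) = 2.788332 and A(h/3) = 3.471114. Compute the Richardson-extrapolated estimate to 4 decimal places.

3.5565

The leading error scales as h^2; refining by a factor of 3 reduces it by 3^2 = 9.
Extrapolated value = (9·A(h/3) − A(h)) / (9 − 1)
= (9·3.471114 − 2.788332) / 8
= 28.451694 / 8 = 3.556462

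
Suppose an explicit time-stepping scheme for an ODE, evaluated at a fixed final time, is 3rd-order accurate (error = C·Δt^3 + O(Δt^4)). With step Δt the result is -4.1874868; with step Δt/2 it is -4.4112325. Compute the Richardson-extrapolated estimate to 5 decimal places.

-4.44320

Extrapolated value = (8·A(Δt/2) − A(Δt)) / (8 − 1)
= (8·(-4.4112325) − (-4.1874868)) / 7
= -31.1023732 / 7 = -4.4431962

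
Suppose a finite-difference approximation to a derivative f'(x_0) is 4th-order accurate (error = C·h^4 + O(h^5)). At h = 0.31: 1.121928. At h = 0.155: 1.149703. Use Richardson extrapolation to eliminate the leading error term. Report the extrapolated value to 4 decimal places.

The leading error scales as h^4; refining by a factor of 2 reduces it by 2^4 = 16.
Extrapolated value = (16·A(h/2) − A(h)) / (16 − 1)
= (16·1.149703 − 1.121928) / 15
= 17.273320 / 15 = 1.151555

1.1516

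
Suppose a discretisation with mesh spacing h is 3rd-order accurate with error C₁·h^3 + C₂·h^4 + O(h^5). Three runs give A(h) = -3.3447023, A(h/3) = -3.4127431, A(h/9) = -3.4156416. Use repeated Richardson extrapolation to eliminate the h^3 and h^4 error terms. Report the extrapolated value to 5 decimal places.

First eliminate the h^3 term (factor 3^3 = 27):
  B₁ = (27·(-3.4127431) − (-3.3447023))/26 = -3.4153601
  B₂ = (27·(-3.4156416) − (-3.4127431))/26 = -3.4157531
Then eliminate the h^4 term (factor 3^4 = 81):
  (81·(-3.4157531) − (-3.4153601))/80 = -3.4157580

-3.41576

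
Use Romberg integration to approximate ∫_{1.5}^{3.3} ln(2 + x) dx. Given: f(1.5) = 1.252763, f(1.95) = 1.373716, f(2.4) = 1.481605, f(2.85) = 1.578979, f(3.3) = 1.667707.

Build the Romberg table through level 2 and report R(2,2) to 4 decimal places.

R(0,0) (trapezoid, 1 panel, h=1.8000): 2.628423
R(1,0) (trapezoid, 2 panels, h=0.9000): 2.647656
R(2,0) (trapezoid, 4 panels, h=0.4500): 2.652541
R(1,1) = 2.647656 + (2.647656 − 2.628423)/3 = 2.654067
R(2,1) = 2.652541 + (2.652541 − 2.647656)/3 = 2.654169
R(2,2) = 2.654169 + (2.654169 − 2.654067)/15 = 2.654176

2.6542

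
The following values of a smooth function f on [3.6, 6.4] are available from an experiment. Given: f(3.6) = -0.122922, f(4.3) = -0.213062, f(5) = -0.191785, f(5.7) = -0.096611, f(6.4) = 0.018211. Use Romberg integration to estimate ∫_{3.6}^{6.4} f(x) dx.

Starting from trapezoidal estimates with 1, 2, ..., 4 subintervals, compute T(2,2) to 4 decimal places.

-0.4027

T(0,0) (trapezoid, 1 panel, h=2.8000): -0.146595
T(1,0) (trapezoid, 2 panels, h=1.4000): -0.341797
T(2,0) (trapezoid, 4 panels, h=0.7000): -0.387669
T(1,1) = -0.341797 + (-0.341797 − (-0.146595))/3 = -0.406864
T(2,1) = -0.387669 + (-0.387669 − (-0.341797))/3 = -0.402960
T(2,2) = -0.402960 + (-0.402960 − (-0.406864))/15 = -0.402700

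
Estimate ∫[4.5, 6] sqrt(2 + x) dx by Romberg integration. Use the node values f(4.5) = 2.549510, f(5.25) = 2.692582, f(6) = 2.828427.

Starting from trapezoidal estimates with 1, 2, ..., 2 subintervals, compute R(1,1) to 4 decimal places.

4.0371

R(0,0) (trapezoid, 1 panel, h=1.5000): 4.033453
R(1,0) (trapezoid, 2 panels, h=0.7500): 4.036163
R(1,1) = 4.036163 + (4.036163 − 4.033453)/3 = 4.037066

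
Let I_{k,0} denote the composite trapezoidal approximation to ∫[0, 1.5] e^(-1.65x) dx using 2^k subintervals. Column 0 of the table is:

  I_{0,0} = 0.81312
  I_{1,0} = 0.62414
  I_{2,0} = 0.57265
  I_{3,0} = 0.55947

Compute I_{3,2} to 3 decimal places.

Richardson extrapolation on the trapezoidal column (denominator 4−1=3):
I_{2,1} = 0.57265 + (0.57265 − 0.62414)/3 = 0.55549
I_{3,1} = 0.55947 + (0.55947 − 0.57265)/3 = 0.55508
I_{3,2} = 0.55508 + (0.55508 − 0.55549)/15 = 0.55505

0.555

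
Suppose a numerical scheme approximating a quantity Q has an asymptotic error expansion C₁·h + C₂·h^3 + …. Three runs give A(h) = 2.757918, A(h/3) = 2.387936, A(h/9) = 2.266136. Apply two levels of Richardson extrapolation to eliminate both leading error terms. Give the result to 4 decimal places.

2.2053

First eliminate the h term (factor 3^1 = 3):
  B₁ = (3·2.387936 − 2.757918)/2 = 2.202945
  B₂ = (3·2.266136 − 2.387936)/2 = 2.205236
Then eliminate the h^3 term (factor 3^3 = 27):
  (27·2.205236 − 2.202945)/26 = 2.205324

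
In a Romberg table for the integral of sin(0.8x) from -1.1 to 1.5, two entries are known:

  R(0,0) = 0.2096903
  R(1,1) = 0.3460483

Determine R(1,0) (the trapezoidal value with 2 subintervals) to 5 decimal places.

From R(1,1) = (4·R(1,0) − R(0,0))/3, solve for R(1,0):
4·R(1,0) = 3·0.3460483 + 0.2096903 = 1.2478352
R(1,0) = 0.3119588

0.31196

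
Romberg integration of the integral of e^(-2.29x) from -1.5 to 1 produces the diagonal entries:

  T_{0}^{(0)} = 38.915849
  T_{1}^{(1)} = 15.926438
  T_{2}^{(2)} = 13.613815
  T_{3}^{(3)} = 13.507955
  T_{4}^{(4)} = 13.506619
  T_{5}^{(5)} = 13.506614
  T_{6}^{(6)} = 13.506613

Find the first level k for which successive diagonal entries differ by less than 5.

|T_{1}^{(1)} − T_{0}^{(0)}| = 22.989411 ≥ 5
|T_{2}^{(2)} − T_{1}^{(1)}| = 2.312623 < 5

k = 2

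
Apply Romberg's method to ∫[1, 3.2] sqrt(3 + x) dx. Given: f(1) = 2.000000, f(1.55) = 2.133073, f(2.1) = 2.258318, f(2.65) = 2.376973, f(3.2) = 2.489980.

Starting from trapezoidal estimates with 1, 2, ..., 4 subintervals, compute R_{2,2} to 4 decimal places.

R_{0,0} (trapezoid, 1 panel, h=2.2000): 4.938978
R_{1,0} (trapezoid, 2 panels, h=1.1000): 4.953639
R_{2,0} (trapezoid, 4 panels, h=0.5500): 4.957345
R_{1,1} = 4.953639 + (4.953639 − 4.938978)/3 = 4.958526
R_{2,1} = 4.957345 + (4.957345 − 4.953639)/3 = 4.958580
R_{2,2} = 4.958580 + (4.958580 − 4.958526)/15 = 4.958584

4.9586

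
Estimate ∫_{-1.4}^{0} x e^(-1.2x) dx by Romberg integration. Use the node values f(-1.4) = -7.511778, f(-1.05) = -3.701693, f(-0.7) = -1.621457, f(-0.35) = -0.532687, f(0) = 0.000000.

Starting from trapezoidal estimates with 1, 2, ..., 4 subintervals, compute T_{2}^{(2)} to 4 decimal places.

-3.2284

T_{0}^{(0)} (trapezoid, 1 panel, h=1.4000): -5.258245
T_{1}^{(0)} (trapezoid, 2 panels, h=0.7000): -3.764142
T_{2}^{(0)} (trapezoid, 4 panels, h=0.3500): -3.364104
T_{1}^{(1)} = -3.764142 + (-3.764142 − (-5.258245))/3 = -3.266108
T_{2}^{(1)} = -3.364104 + (-3.364104 − (-3.764142))/3 = -3.230758
T_{2}^{(2)} = -3.230758 + (-3.230758 − (-3.266108))/15 = -3.228401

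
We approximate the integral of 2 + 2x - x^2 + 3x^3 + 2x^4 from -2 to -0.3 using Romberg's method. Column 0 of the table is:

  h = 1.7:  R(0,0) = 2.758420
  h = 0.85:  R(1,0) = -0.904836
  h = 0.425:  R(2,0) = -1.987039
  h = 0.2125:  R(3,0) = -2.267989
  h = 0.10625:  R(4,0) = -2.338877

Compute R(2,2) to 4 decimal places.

R(1,1) = -0.904836 + (-0.904836 − 2.758420)/3 = -2.125921
R(2,1) = (4·(-1.987039) − (-0.904836)) / 3 = -2.347773
R(2,2) = -2.347773 + (-2.347773 − (-2.125921))/15 = -2.362563

-2.3626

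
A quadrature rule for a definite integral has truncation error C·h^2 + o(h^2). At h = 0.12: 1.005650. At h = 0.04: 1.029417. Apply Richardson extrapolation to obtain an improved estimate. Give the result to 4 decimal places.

Extrapolated value = (9·A(h/3) − A(h)) / (9 − 1)
= (9·1.029417 − 1.005650) / 8
= 8.259103 / 8 = 1.032388

1.0324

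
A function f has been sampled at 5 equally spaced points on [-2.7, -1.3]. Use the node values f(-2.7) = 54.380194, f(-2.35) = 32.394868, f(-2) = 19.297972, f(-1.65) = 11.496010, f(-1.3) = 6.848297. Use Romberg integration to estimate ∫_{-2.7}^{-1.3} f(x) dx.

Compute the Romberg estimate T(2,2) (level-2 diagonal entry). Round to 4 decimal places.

32.1173

T(0,0) (trapezoid, 1 panel, h=1.4000): 42.859944
T(1,0) (trapezoid, 2 panels, h=0.7000): 34.938552
T(2,0) (trapezoid, 4 panels, h=0.3500): 32.831083
T(1,1) = 34.938552 + (34.938552 − 42.859944)/3 = 32.298088
T(2,1) = 32.831083 + (32.831083 − 34.938552)/3 = 32.128593
T(2,2) = 32.128593 + (32.128593 − 32.298088)/15 = 32.117293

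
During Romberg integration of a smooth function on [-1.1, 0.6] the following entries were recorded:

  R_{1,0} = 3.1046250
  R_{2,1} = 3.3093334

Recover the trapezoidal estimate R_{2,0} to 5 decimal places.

3.25816

From R_{2,1} = (4·R_{2,0} − R_{1,0})/3, solve for R_{2,0}:
4·R_{2,0} = 3·3.3093334 + 3.1046250 = 13.0326252
R_{2,0} = 3.2581563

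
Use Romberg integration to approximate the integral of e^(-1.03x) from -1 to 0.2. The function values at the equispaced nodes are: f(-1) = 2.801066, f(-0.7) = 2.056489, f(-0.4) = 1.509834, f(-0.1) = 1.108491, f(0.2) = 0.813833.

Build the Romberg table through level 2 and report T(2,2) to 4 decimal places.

T(0,0) (trapezoid, 1 panel, h=1.2000): 2.168939
T(1,0) (trapezoid, 2 panels, h=0.6000): 1.990370
T(2,0) (trapezoid, 4 panels, h=0.3000): 1.944679
T(1,1) = 1.990370 + (1.990370 − 2.168939)/3 = 1.930847
T(2,1) = 1.944679 + (1.944679 − 1.990370)/3 = 1.929449
T(2,2) = 1.929449 + (1.929449 − 1.930847)/15 = 1.929356

1.9294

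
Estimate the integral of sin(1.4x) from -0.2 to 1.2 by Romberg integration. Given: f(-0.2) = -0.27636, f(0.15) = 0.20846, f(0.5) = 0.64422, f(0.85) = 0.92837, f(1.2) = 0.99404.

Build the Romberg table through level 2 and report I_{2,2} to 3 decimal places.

I_{0,0} (trapezoid, 1 panel, h=1.4000): 0.50238
I_{1,0} (trapezoid, 2 panels, h=0.7000): 0.70214
I_{2,0} (trapezoid, 4 panels, h=0.3500): 0.74896
I_{1,1} = 0.70214 + (0.70214 − 0.50238)/3 = 0.76873
I_{2,1} = 0.74896 + (0.74896 − 0.70214)/3 = 0.76457
I_{2,2} = 0.76457 + (0.76457 − 0.76873)/15 = 0.76429

0.764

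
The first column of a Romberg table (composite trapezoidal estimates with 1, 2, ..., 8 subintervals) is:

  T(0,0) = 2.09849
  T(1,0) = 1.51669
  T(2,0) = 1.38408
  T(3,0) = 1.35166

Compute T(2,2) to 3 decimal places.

1.341

Richardson extrapolation on the trapezoidal column (denominator 4−1=3):
T(1,1) = 1.51669 + (1.51669 − 2.09849)/3 = 1.32276
T(2,1) = 1.38408 + (1.38408 − 1.51669)/3 = 1.33988
T(2,2) = 1.33988 + (1.33988 − 1.32276)/15 = 1.34102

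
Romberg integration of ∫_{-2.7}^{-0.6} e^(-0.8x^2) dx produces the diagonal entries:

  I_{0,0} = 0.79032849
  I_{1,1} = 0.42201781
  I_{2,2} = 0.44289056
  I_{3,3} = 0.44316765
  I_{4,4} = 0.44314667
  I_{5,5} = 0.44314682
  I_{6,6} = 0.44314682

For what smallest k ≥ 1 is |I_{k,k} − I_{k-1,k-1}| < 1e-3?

|I_{1,1} − I_{0,0}| = 0.36831068 ≥ 1e-3
|I_{2,2} − I_{1,1}| = 0.02087275 ≥ 1e-3
|I_{3,3} − I_{2,2}| = 0.00027709 < 1e-3

k = 3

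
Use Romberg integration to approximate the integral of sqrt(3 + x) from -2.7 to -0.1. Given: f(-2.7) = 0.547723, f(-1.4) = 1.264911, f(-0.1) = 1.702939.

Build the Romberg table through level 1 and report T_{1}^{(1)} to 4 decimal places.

3.1678

T_{0}^{(0)} (trapezoid, 1 panel, h=2.6000): 2.925861
T_{1}^{(0)} (trapezoid, 2 panels, h=1.3000): 3.107315
T_{1}^{(1)} = 3.107315 + (3.107315 − 2.925861)/3 = 3.167800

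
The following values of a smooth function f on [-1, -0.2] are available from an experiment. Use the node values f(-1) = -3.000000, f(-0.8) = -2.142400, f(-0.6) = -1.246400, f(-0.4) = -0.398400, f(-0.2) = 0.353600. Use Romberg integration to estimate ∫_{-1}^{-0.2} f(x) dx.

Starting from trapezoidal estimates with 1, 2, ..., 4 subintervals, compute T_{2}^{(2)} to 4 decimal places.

T_{0}^{(0)} (trapezoid, 1 panel, h=0.8000): -1.058560
T_{1}^{(0)} (trapezoid, 2 panels, h=0.4000): -1.027840
T_{2}^{(0)} (trapezoid, 4 panels, h=0.2000): -1.022080
T_{1}^{(1)} = -1.027840 + (-1.027840 − (-1.058560))/3 = -1.017600
T_{2}^{(1)} = -1.022080 + (-1.022080 − (-1.027840))/3 = -1.020160
T_{2}^{(2)} = -1.020160 + (-1.020160 − (-1.017600))/15 = -1.020331

-1.0203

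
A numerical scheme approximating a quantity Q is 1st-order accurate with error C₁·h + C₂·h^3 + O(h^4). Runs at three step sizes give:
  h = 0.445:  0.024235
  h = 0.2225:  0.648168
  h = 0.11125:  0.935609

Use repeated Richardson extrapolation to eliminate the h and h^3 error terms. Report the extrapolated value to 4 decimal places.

1.2160

First eliminate the h term (factor 2^1 = 2):
  B₁ = (2·0.648168 − 0.024235)/1 = 1.272101
  B₂ = (2·0.935609 − 0.648168)/1 = 1.223050
Then eliminate the h^3 term (factor 2^3 = 8):
  (8·1.223050 − 1.272101)/7 = 1.216043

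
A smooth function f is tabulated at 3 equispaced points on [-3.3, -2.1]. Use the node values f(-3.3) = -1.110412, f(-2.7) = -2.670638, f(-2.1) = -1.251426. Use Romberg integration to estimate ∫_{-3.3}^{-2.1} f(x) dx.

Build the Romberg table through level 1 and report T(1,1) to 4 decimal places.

-2.6089

T(0,0) (trapezoid, 1 panel, h=1.2000): -1.417103
T(1,0) (trapezoid, 2 panels, h=0.6000): -2.310934
T(1,1) = -2.310934 + (-2.310934 − (-1.417103))/3 = -2.608878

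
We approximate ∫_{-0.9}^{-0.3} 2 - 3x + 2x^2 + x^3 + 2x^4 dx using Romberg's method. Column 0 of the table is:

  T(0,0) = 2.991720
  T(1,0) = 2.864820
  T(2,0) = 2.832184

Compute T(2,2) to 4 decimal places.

Richardson extrapolation on the trapezoidal column (denominator 4−1=3):
T(1,1) = (4·2.864820 − 2.991720) / 3 = 2.822520
T(2,1) = 2.832184 + (2.832184 − 2.864820)/3 = 2.821305
T(2,2) = (16·2.821305 − 2.822520) / 15 = 2.821224

2.8212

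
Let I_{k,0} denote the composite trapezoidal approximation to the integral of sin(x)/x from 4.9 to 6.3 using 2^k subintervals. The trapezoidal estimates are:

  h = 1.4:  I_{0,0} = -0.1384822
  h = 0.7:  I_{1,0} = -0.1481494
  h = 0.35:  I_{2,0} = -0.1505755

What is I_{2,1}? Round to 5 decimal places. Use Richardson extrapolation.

-0.15138

Richardson extrapolation on the trapezoidal column (denominator 4−1=3):
I_{2,1} = -0.1505755 + (-0.1505755 − (-0.1481494))/3 = -0.1513842
(Column j=1 coincides with Simpson's rule on the same nodes.)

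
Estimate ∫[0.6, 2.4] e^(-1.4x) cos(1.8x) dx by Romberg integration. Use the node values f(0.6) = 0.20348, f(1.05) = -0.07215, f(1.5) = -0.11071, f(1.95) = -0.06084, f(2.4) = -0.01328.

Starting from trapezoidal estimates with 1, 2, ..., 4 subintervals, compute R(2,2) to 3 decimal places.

-0.085

R(0,0) (trapezoid, 1 panel, h=1.8000): 0.17118
R(1,0) (trapezoid, 2 panels, h=0.9000): -0.01405
R(2,0) (trapezoid, 4 panels, h=0.4500): -0.06687
R(1,1) = -0.01405 + (-0.01405 − 0.17118)/3 = -0.07579
R(2,1) = -0.06687 + (-0.06687 − (-0.01405))/3 = -0.08448
R(2,2) = -0.08448 + (-0.08448 − (-0.07579))/15 = -0.08506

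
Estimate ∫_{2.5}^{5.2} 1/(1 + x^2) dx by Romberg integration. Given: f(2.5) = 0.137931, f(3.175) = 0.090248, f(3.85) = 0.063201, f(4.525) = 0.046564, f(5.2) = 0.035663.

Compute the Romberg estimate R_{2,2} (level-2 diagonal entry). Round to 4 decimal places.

0.1905

R_{0,0} (trapezoid, 1 panel, h=2.7000): 0.234352
R_{1,0} (trapezoid, 2 panels, h=1.3500): 0.202497
R_{2,0} (trapezoid, 4 panels, h=0.6750): 0.193597
R_{1,1} = 0.202497 + (0.202497 − 0.234352)/3 = 0.191879
R_{2,1} = 0.193597 + (0.193597 − 0.202497)/3 = 0.190630
R_{2,2} = 0.190630 + (0.190630 − 0.191879)/15 = 0.190547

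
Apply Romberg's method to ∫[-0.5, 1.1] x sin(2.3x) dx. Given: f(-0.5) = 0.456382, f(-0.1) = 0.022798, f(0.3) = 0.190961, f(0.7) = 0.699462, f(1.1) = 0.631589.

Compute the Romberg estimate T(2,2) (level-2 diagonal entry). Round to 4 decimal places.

T(0,0) (trapezoid, 1 panel, h=1.6000): 0.870377
T(1,0) (trapezoid, 2 panels, h=0.8000): 0.587957
T(2,0) (trapezoid, 4 panels, h=0.4000): 0.582883
T(1,1) = 0.587957 + (0.587957 − 0.870377)/3 = 0.493817
T(2,1) = 0.582883 + (0.582883 − 0.587957)/3 = 0.581192
T(2,2) = 0.581192 + (0.581192 − 0.493817)/15 = 0.587017

0.5870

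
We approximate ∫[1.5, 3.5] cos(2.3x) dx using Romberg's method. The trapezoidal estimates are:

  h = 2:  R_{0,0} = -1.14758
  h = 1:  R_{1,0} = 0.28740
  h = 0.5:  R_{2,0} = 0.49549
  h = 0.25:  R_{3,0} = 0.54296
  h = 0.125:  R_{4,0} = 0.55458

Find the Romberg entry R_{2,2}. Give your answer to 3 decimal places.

Richardson extrapolation on the trapezoidal column (denominator 4−1=3):
R_{1,1} = 0.28740 + (0.28740 − (-1.14758))/3 = 0.76573
R_{2,1} = 0.49549 + (0.49549 − 0.28740)/3 = 0.56485
R_{2,2} = 0.56485 + (0.56485 − 0.76573)/15 = 0.55146

0.551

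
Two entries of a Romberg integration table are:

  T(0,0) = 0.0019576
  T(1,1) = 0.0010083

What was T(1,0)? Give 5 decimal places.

From T(1,1) = (4·T(1,0) − T(0,0))/3, solve for T(1,0):
4·T(1,0) = 3·0.0010083 + 0.0019576 = 0.0049825
T(1,0) = 0.0012456

0.00125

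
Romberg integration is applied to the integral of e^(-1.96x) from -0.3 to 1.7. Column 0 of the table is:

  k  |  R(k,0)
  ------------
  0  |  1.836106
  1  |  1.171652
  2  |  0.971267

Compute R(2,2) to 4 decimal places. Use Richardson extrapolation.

Richardson extrapolation on the trapezoidal column (denominator 4−1=3):
R(1,1) = 1.171652 + (1.171652 − 1.836106)/3 = 0.950167
R(2,1) = (4·0.971267 − 1.171652) / 3 = 0.904472
R(2,2) = (16·0.904472 − 0.950167) / 15 = 0.901426

0.9014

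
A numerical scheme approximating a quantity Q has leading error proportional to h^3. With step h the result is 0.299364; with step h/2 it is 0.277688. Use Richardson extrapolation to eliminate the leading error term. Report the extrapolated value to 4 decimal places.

The leading error scales as h^3; refining by a factor of 2 reduces it by 2^3 = 8.
Extrapolated value = (8·A(h/2) − A(h)) / (8 − 1)
= (8·0.277688 − 0.299364) / 7
= 1.922140 / 7 = 0.274591

0.2746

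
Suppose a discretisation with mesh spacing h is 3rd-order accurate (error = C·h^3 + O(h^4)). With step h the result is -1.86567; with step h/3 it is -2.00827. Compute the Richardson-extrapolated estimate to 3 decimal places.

Extrapolated value = (27·A(h/3) − A(h)) / (27 − 1)
= (27·(-2.00827) − (-1.86567)) / 26
= -52.35762 / 26 = -2.01375

-2.014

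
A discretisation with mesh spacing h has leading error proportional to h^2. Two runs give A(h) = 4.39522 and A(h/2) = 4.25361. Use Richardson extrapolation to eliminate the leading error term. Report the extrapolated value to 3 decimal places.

The leading error scales as h^2; refining by a factor of 2 reduces it by 2^2 = 4.
Extrapolated value = (4·A(h/2) − A(h)) / (4 − 1)
= (4·4.25361 − 4.39522) / 3
= 12.61922 / 3 = 4.20641

4.206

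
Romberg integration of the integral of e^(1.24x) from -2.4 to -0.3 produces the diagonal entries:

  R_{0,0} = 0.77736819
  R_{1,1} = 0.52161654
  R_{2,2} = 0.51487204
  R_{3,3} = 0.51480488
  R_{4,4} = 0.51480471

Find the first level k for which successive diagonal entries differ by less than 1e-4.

|R_{1,1} − R_{0,0}| = 0.25575165 ≥ 1e-4
|R_{2,2} − R_{1,1}| = 0.00674450 ≥ 1e-4
|R_{3,3} − R_{2,2}| = 0.00006716 < 1e-4

k = 3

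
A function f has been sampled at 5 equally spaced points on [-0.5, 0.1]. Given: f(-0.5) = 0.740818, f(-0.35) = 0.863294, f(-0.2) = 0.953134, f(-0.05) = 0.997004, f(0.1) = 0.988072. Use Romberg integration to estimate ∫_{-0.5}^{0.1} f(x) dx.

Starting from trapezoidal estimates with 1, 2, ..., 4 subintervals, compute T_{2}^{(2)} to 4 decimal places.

T_{0}^{(0)} (trapezoid, 1 panel, h=0.6000): 0.518667
T_{1}^{(0)} (trapezoid, 2 panels, h=0.3000): 0.545274
T_{2}^{(0)} (trapezoid, 4 panels, h=0.1500): 0.551682
T_{1}^{(1)} = 0.545274 + (0.545274 − 0.518667)/3 = 0.554143
T_{2}^{(1)} = 0.551682 + (0.551682 − 0.545274)/3 = 0.553818
T_{2}^{(2)} = 0.553818 + (0.553818 − 0.554143)/15 = 0.553796

0.5538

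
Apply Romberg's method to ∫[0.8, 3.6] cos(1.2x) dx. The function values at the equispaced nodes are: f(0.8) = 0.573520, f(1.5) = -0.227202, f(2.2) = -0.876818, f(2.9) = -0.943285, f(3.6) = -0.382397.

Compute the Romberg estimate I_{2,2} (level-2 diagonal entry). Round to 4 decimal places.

I_{0,0} (trapezoid, 1 panel, h=2.8000): 0.267572
I_{1,0} (trapezoid, 2 panels, h=1.4000): -1.093759
I_{2,0} (trapezoid, 4 panels, h=0.7000): -1.366220
I_{1,1} = -1.093759 + (-1.093759 − 0.267572)/3 = -1.547536
I_{2,1} = -1.366220 + (-1.366220 − (-1.093759))/3 = -1.457040
I_{2,2} = -1.457040 + (-1.457040 − (-1.547536))/15 = -1.451007

-1.4510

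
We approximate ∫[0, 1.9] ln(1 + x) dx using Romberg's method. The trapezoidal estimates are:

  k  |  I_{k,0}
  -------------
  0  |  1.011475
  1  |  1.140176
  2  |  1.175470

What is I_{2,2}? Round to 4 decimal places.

Richardson extrapolation on the trapezoidal column (denominator 4−1=3):
I_{1,1} = 1.140176 + (1.140176 − 1.011475)/3 = 1.183076
I_{2,1} = 1.175470 + (1.175470 − 1.140176)/3 = 1.187235
I_{2,2} = (16·1.187235 − 1.183076) / 15 = 1.187512

1.1875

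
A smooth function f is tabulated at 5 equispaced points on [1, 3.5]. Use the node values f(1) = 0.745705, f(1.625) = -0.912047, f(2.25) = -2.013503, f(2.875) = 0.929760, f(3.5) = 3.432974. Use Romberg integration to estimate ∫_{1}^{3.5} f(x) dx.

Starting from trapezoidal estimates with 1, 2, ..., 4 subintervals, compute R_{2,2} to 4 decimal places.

0.1571

R_{0,0} (trapezoid, 1 panel, h=2.5000): 5.223349
R_{1,0} (trapezoid, 2 panels, h=1.2500): 0.094796
R_{2,0} (trapezoid, 4 panels, h=0.6250): 0.058468
R_{1,1} = 0.094796 + (0.094796 − 5.223349)/3 = -1.614722
R_{2,1} = 0.058468 + (0.058468 − 0.094796)/3 = 0.046359
R_{2,2} = 0.046359 + (0.046359 − (-1.614722))/15 = 0.157098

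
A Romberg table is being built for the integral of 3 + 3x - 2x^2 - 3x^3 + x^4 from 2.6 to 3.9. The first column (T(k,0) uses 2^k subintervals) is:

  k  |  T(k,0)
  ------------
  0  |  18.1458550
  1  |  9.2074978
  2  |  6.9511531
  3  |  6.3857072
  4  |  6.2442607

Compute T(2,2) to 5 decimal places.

6.19710

T(1,1) = 9.2074978 + (9.2074978 − 18.1458550)/3 = 6.2280454
T(2,1) = 6.9511531 + (6.9511531 − 9.2074978)/3 = 6.1990382
T(2,2) = (16·6.1990382 − 6.2280454) / 15 = 6.1971044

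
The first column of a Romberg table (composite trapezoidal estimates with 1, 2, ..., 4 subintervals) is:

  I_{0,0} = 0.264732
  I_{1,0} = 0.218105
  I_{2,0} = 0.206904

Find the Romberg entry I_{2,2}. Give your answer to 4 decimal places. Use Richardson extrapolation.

I_{1,1} = (4·0.218105 − 0.264732) / 3 = 0.202563
I_{2,1} = (4·0.206904 − 0.218105) / 3 = 0.203170
I_{2,2} = (16·0.203170 − 0.202563) / 15 = 0.203210

0.2032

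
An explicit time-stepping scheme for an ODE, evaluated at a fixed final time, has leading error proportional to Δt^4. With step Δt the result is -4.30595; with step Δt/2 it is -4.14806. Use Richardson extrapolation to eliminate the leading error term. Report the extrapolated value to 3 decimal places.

-4.138

The leading error scales as Δt^4; refining by a factor of 2 reduces it by 2^4 = 16.
Extrapolated value = (16·A(Δt/2) − A(Δt)) / (16 − 1)
= (16·(-4.14806) − (-4.30595)) / 15
= -62.06301 / 15 = -4.13753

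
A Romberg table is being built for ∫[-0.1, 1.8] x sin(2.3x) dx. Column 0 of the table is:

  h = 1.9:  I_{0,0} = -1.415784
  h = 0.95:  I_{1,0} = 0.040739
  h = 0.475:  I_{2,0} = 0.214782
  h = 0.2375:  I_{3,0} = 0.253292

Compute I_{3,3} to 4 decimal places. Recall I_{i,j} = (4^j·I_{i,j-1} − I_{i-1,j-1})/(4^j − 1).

Richardson extrapolation on the trapezoidal column (denominator 4−1=3):
I_{1,1} = 0.040739 + (0.040739 − (-1.415784))/3 = 0.526247
I_{2,1} = (4·0.214782 − 0.040739) / 3 = 0.272796
I_{3,1} = (4·0.253292 − 0.214782) / 3 = 0.266129
I_{2,2} = (16·0.272796 − 0.526247) / 15 = 0.255899
I_{3,2} = 0.266129 + (0.266129 − 0.272796)/15 = 0.265685
I_{3,3} = 0.265685 + (0.265685 − 0.255899)/63 = 0.265840
(Column j=1 coincides with Simpson's rule on the same nodes.)

0.2658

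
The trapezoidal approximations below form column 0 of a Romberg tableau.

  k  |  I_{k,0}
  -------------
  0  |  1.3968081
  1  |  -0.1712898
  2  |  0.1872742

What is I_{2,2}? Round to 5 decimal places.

I_{1,1} = (4·(-0.1712898) − 1.3968081) / 3 = -0.6939891
I_{2,1} = 0.1872742 + (0.1872742 − (-0.1712898))/3 = 0.3067955
I_{2,2} = (16·0.3067955 − (-0.6939891)) / 15 = 0.3735145

0.37351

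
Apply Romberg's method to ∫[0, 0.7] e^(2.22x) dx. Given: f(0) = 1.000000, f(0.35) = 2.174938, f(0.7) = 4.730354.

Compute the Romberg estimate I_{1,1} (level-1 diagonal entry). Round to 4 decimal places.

1.6835

I_{0,0} (trapezoid, 1 panel, h=0.7000): 2.005624
I_{1,0} (trapezoid, 2 panels, h=0.3500): 1.764040
I_{1,1} = 1.764040 + (1.764040 − 2.005624)/3 = 1.683512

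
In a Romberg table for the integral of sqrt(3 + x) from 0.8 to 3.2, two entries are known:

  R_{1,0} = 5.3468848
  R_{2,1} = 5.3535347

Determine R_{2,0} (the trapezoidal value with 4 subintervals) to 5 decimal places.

From R_{2,1} = (4·R_{2,0} − R_{1,0})/3, solve for R_{2,0}:
4·R_{2,0} = 3·5.3535347 + 5.3468848 = 21.4074889
R_{2,0} = 5.3518722

5.35187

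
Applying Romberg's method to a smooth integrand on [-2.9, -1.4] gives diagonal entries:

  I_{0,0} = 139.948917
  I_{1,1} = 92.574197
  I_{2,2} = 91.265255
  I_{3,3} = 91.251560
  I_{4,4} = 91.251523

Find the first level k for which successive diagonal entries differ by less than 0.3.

|I_{1,1} − I_{0,0}| = 47.374720 ≥ 0.3
|I_{2,2} − I_{1,1}| = 1.308942 ≥ 0.3
|I_{3,3} − I_{2,2}| = 0.013695 < 0.3

k = 3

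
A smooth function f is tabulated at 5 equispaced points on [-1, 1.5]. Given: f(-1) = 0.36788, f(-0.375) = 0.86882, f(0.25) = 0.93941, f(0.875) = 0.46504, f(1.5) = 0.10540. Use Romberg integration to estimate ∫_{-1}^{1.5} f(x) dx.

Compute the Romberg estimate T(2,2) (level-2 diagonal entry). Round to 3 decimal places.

1.591

T(0,0) (trapezoid, 1 panel, h=2.5000): 0.59160
T(1,0) (trapezoid, 2 panels, h=1.2500): 1.47006
T(2,0) (trapezoid, 4 panels, h=0.6250): 1.56869
T(1,1) = 1.47006 + (1.47006 − 0.59160)/3 = 1.76288
T(2,1) = 1.56869 + (1.56869 − 1.47006)/3 = 1.60157
T(2,2) = 1.60157 + (1.60157 − 1.76288)/15 = 1.59082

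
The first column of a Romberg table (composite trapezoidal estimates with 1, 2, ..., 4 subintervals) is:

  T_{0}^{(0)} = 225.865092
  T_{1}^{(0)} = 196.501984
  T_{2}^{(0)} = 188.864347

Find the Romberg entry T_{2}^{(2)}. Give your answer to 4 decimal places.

186.2921

Richardson extrapolation on the trapezoidal column (denominator 4−1=3):
T_{1}^{(1)} = (4·196.501984 − 225.865092) / 3 = 186.714281
T_{2}^{(1)} = (4·188.864347 − 196.501984) / 3 = 186.318468
T_{2}^{(2)} = (16·186.318468 − 186.714281) / 15 = 186.292080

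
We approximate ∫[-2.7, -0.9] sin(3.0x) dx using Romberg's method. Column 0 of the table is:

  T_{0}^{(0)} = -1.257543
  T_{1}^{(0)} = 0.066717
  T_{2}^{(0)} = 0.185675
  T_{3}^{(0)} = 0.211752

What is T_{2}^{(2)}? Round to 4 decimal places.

Richardson extrapolation on the trapezoidal column (denominator 4−1=3):
T_{1}^{(1)} = 0.066717 + (0.066717 − (-1.257543))/3 = 0.508137
T_{2}^{(1)} = (4·0.185675 − 0.066717) / 3 = 0.225328
T_{2}^{(2)} = (16·0.225328 − 0.508137) / 15 = 0.206474

0.2065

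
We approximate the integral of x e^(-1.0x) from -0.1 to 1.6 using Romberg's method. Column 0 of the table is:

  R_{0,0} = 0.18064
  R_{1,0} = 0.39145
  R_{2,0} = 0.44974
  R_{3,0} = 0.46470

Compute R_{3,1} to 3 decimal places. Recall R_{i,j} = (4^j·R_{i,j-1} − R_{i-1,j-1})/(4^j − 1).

Richardson extrapolation on the trapezoidal column (denominator 4−1=3):
R_{3,1} = (4·0.46470 − 0.44974) / 3 = 0.46969
(Column j=1 coincides with Simpson's rule on the same nodes.)

0.470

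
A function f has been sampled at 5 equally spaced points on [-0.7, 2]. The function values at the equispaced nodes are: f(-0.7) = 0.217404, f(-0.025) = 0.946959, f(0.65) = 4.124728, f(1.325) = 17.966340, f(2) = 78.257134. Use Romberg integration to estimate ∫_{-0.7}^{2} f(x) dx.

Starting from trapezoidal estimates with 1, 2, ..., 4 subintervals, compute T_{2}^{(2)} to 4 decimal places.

36.1213

T_{0}^{(0)} (trapezoid, 1 panel, h=2.7000): 105.940626
T_{1}^{(0)} (trapezoid, 2 panels, h=1.3500): 58.538696
T_{2}^{(0)} (trapezoid, 4 panels, h=0.6750): 42.035825
T_{1}^{(1)} = 58.538696 + (58.538696 − 105.940626)/3 = 42.738053
T_{2}^{(1)} = 42.035825 + (42.035825 − 58.538696)/3 = 36.534868
T_{2}^{(2)} = 36.534868 + (36.534868 − 42.738053)/15 = 36.121322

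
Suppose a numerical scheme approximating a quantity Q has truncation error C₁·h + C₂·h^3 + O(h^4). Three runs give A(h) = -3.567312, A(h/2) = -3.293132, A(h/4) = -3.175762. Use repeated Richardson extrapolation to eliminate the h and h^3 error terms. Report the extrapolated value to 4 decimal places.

-3.0640

First eliminate the h term (factor 2^1 = 2):
  B₁ = (2·(-3.293132) − (-3.567312))/1 = -3.018952
  B₂ = (2·(-3.175762) − (-3.293132))/1 = -3.058392
Then eliminate the h^3 term (factor 2^3 = 8):
  (8·(-3.058392) − (-3.018952))/7 = -3.064026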